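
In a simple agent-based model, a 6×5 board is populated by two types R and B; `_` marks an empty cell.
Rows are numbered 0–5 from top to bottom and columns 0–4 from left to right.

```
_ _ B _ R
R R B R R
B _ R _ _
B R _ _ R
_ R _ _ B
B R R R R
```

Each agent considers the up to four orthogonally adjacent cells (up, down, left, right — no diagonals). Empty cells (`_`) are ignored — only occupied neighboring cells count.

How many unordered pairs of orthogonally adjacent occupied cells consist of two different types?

Scan each occupied cell's neighbors to the right and below so each pair is counted once.
Row 0: B(0,2)–B(1,2)= R(0,4)–R(1,4)=  → 0/2 unlike.
Row 1: R(1,0)–R(1,1)= R(1,0)–B(2,0)≠ R(1,1)–B(1,2)≠ B(1,2)–R(1,3)≠ B(1,2)–R(2,2)≠ R(1,3)–R(1,4)=  → 4/6 unlike.
Row 2: B(2,0)–B(3,0)=  → 0/1 unlike.
Row 3: B(3,0)–R(3,1)≠ R(3,1)–R(4,1)= R(3,4)–B(4,4)≠  → 2/3 unlike.
Row 4: R(4,1)–R(5,1)= B(4,4)–R(5,4)≠  → 1/2 unlike.
Row 5: B(5,0)–R(5,1)≠ R(5,1)–R(5,2)= R(5,2)–R(5,3)= R(5,3)–R(5,4)=  → 1/4 unlike.
Total adjacent occupied pairs: 18; unlike-type pairs: 8.

8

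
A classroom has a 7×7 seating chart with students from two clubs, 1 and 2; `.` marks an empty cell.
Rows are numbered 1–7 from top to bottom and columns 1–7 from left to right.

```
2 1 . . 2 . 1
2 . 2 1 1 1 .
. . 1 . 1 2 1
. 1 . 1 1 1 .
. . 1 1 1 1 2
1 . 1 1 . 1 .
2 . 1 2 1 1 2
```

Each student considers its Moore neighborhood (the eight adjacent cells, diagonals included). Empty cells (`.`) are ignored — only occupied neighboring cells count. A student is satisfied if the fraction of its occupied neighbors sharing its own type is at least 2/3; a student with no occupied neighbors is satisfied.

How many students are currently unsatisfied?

13

Row 1: (1,1)2 1/2 not · (1,2)1 0/3 not · (1,5)2 0/3 not · (1,7)1 1/1 satisfied
Row 2: (2,1)2 1/2 not · (2,3)2 0/3 not · (2,4)1 3/5 not · (2,5)1 3/5 not · (2,6)1 4/6 satisfied
Row 3: (3,3)1 3/4 satisfied · (3,5)1 6/7 satisfied · (3,6)2 0/6 not · (3,7)1 2/3 satisfied
Row 4: (4,2)1 2/2 satisfied · (4,4)1 6/6 satisfied · (4,5)1 6/7 satisfied · (4,6)1 5/7 satisfied
Row 5: (5,3)1 5/5 satisfied · (5,4)1 6/6 satisfied · (5,5)1 7/7 satisfied · (5,6)1 4/5 satisfied · (5,7)2 0/3 not
Row 6: (6,1)1 0/1 not · (6,3)1 4/5 satisfied · (6,4)1 6/7 satisfied · (6,6)1 4/6 satisfied
Row 7: (7,1)2 0/1 not · (7,3)1 2/3 satisfied · (7,4)2 0/4 not · (7,5)1 3/4 satisfied · (7,6)1 2/3 satisfied · (7,7)2 0/2 not
Unsatisfied: (1,1), (1,2), (1,5), (2,1), (2,3), (2,4), (2,5), (3,6), (5,7), (6,1), (7,1), (7,4), (7,7) — 13 in total.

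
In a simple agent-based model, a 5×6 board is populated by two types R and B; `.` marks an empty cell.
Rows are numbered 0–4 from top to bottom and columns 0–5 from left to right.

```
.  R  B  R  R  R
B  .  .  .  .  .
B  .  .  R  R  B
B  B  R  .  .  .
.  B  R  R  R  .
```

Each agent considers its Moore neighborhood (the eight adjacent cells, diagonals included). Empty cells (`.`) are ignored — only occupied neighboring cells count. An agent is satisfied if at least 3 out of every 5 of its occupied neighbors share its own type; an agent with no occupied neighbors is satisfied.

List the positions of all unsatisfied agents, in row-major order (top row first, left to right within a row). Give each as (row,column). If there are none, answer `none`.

Row 0: (0,1)R 0/2 unhappy · (0,2)B 0/2 unhappy · (0,3)R 1/2 unhappy · (0,4)R 2/2 ok · (0,5)R 1/1 ok
Row 1: (1,0)B 1/2 unhappy
Row 2: (2,0)B 3/3 ok · (2,3)R 2/2 ok · (2,4)R 1/2 unhappy · (2,5)B 0/1 unhappy
Row 3: (3,0)B 3/3 ok · (3,1)B 3/5 ok · (3,2)R 3/5 ok
Row 4: (4,1)B 2/4 unhappy · (4,2)R 2/4 unhappy · (4,3)R 3/3 ok · (4,4)R 1/1 ok

(0,1), (0,2), (0,3), (1,0), (2,4), (2,5), (4,1), (4,2)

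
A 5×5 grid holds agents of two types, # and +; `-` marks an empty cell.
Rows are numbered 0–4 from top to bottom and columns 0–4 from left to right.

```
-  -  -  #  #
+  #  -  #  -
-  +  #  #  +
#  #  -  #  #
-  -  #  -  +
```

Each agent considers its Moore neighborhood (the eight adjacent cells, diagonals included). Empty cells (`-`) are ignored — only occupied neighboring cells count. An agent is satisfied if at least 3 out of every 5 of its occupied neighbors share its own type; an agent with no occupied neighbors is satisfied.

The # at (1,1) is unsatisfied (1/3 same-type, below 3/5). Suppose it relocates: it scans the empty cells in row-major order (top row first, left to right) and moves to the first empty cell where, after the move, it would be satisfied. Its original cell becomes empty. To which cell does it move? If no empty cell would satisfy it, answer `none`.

Vacating (1,1). Empty cells in order:
  (0,0): 0/1 same-type → still unsatisfied.
  (0,1): 0/1 same-type → still unsatisfied.
  (0,2): 2/2 same-type → satisfied — stop here.

(0,2)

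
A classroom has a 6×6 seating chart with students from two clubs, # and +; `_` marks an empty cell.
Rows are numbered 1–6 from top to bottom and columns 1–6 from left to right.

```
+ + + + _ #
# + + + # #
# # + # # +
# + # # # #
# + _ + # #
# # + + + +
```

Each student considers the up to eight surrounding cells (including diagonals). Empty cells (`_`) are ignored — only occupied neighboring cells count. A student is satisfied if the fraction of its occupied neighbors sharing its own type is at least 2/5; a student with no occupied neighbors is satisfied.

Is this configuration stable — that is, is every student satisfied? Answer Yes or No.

Row 1: (1,1)+ 2/3 ✓ · (1,2)+ 4/5 ✓ · (1,3)+ 5/5 ✓ · (1,4)+ 3/4 ✓ · (1,6)# 2/2 ✓
Row 2: (2,1)# 2/5 ✓ · (2,2)+ 5/8 ✓ · (2,3)+ 6/8 ✓ · (2,4)+ 4/7 ✓ · (2,5)# 4/7 ✓ · (2,6)# 3/4 ✓
Row 3: (3,1)# 3/5 ✓ · (3,2)# 4/8 ✓ · (3,3)+ 4/8 ✓ · (3,4)# 5/8 ✓ · (3,5)# 6/8 ✓ · (3,6)+ 0/5 ✗
Row 4: (4,1)# 3/5 ✓ · (4,2)+ 2/7 ✗ · (4,3)# 3/7 ✓ · (4,4)# 5/7 ✓ · (4,5)# 6/8 ✓ · (4,6)# 4/5 ✓
Row 5: (5,1)# 3/5 ✓ · (5,2)+ 2/7 ✗ · (5,4)+ 3/7 ✓ · (5,5)# 4/8 ✓ · (5,6)# 3/5 ✓
Row 6: (6,1)# 2/3 ✓ · (6,2)# 2/4 ✓ · (6,3)+ 3/4 ✓ · (6,4)+ 3/4 ✓ · (6,5)+ 3/5 ✓ · (6,6)+ 1/3 ✗
For instance (3,6) has only 0/5 same-type neighbors, below 2/5.

No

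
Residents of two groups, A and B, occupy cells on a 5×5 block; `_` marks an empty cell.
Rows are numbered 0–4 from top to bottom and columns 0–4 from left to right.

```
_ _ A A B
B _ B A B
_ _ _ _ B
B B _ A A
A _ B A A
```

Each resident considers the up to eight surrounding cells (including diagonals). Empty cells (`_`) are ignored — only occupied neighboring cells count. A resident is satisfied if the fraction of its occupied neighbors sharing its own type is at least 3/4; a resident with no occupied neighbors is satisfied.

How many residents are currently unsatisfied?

Row 0: (0,2)A 2/3 ✗ · (0,3)A 2/5 ✗ · (0,4)B 1/3 ✗
Row 1: (1,0)B 0/0 ✓ · (1,2)B 0/3 ✗ · (1,3)A 2/6 ✗ · (1,4)B 2/4 ✗
Row 2: (2,4)B 1/4 ✗
Row 3: (3,0)B 1/2 ✗ · (3,1)B 2/3 ✗ · (3,3)A 3/5 ✗ · (3,4)A 3/4 ✓
Row 4: (4,0)A 0/2 ✗ · (4,2)B 1/3 ✗ · (4,3)A 3/4 ✓ · (4,4)A 3/3 ✓
Unsatisfied: (0,2), (0,3), (0,4), (1,2), (1,3), (1,4), (2,4), (3,0), (3,1), (3,3), (4,0), (4,2) — 12 in total.

12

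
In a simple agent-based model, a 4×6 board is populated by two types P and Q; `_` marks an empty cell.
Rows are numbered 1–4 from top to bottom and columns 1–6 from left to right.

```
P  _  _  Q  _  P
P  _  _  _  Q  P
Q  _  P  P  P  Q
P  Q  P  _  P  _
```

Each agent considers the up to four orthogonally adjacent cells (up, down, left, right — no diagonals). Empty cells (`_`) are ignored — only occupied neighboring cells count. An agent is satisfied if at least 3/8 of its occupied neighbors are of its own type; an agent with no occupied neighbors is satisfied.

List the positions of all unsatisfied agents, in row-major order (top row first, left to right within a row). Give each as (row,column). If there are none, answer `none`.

(1,1)P 1/1 ok
(1,4)Q 0/0 ok
(1,6)P 1/1 ok
(2,1)P 1/2 ok
(2,5)Q 0/2 unhappy
(2,6)P 1/3 unhappy
(3,1)Q 0/2 unhappy
(3,3)P 2/2 ok
(3,4)P 2/2 ok
(3,5)P 2/4 ok
(3,6)Q 0/2 unhappy
(4,1)P 0/2 unhappy
(4,2)Q 0/2 unhappy
(4,3)P 1/2 ok
(4,5)P 1/1 ok

(2,5), (2,6), (3,1), (3,6), (4,1), (4,2)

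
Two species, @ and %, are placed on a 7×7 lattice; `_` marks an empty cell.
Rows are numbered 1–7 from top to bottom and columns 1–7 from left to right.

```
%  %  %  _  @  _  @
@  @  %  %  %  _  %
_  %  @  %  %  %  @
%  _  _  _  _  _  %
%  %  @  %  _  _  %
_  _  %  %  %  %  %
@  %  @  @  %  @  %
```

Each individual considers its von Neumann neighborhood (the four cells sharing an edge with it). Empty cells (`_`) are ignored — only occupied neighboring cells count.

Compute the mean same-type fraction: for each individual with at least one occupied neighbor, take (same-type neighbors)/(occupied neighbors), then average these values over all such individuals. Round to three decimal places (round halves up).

0.472

Row 1: (1,1)% 1/2 · (1,2)% 2/3 · (1,3)% 2/2 · (1,5)@ 0/1 · (1,7)@ 0/1
Row 2: (2,1)@ 1/2 · (2,2)@ 1/4 · (2,3)% 2/4 · (2,4)% 3/3 · (2,5)% 2/3 · (2,7)% 0/2
Row 3: (3,2)% 0/2 · (3,3)@ 0/3 · (3,4)% 2/3 · (3,5)% 3/3 · (3,6)% 1/2 · (3,7)@ 0/3
Row 4: (4,1)% 1/1 · (4,7)% 1/2
Row 5: (5,1)% 2/2 · (5,2)% 1/2 · (5,3)@ 0/3 · (5,4)% 1/2 · (5,7)% 2/2
Row 6: (6,3)% 1/3 · (6,4)% 3/4 · (6,5)% 3/3 · (6,6)% 2/3 · (6,7)% 3/3
Row 7: (7,1)@ 0/1 · (7,2)% 0/2 · (7,3)@ 1/3 · (7,4)@ 1/3 · (7,5)% 1/3 · (7,6)@ 0/3 · (7,7)% 1/2
Sum over 36 individuals: 1/2 + 2/3 + 2/2 + 0/1 + 0/1 + 1/2 + 1/4 + 2/4 + 3/3 + 2/3 + 0/2 + 0/2 + 0/3 + 2/3 + 3/3 + 1/2 + 0/3 + 1/1 + 1/2 + 2/2 + 1/2 + 0/3 + 1/2 + 2/2 + 1/3 + 3/4 + 3/3 + 2/3 + 3/3 + 0/1 + 0/2 + 1/3 + 1/3 + 1/3 + 0/3 + 1/2 = 17; mean = 17 ÷ 36 = 17/36 = 0.472222… → 0.472.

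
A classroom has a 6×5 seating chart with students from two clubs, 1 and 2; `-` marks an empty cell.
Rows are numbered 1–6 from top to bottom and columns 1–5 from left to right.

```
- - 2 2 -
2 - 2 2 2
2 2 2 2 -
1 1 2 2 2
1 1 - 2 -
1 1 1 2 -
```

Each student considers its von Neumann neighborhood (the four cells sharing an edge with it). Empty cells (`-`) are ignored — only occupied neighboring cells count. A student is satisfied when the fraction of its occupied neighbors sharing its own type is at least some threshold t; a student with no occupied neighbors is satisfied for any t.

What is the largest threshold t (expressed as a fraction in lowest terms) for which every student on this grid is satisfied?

1/2

Row 1: (1,3)2 2/2 · (1,4)2 2/2
Row 2: (2,1)2 1/1 · (2,3)2 3/3 · (2,4)2 4/4 · (2,5)2 1/1
Row 3: (3,1)2 2/3 · (3,2)2 2/3 · (3,3)2 4/4 · (3,4)2 3/3
Row 4: (4,1)1 2/3 · (4,2)1 2/4 · (4,3)2 2/3 · (4,4)2 4/4 · (4,5)2 1/1
Row 5: (5,1)1 3/3 · (5,2)1 3/3 · (5,4)2 2/2
Row 6: (6,1)1 2/2 · (6,2)1 3/3 · (6,3)1 1/2 · (6,4)2 1/2
The smallest same-type fraction is 2/4 at (4,2), which reduces to 1/2. Any threshold above that leaves this student unsatisfied.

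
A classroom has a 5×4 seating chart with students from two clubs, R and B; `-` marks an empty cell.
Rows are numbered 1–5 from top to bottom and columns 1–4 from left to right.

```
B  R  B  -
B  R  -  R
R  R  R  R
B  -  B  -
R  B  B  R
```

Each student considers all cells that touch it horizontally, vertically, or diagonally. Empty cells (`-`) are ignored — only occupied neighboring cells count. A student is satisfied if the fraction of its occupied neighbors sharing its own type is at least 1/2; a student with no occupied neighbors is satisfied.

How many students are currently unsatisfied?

8

Row 1: (1,1)B 1/3 ✗ · (1,2)R 1/4 ✗ · (1,3)B 0/3 ✗
Row 2: (2,1)B 1/5 ✗ · (2,2)R 4/7 ✓ · (2,4)R 2/3 ✓
Row 3: (3,1)R 2/4 ✓ · (3,2)R 3/6 ✓ · (3,3)R 4/5 ✓ · (3,4)R 2/3 ✓
Row 4: (4,1)B 1/4 ✗ · (4,3)B 2/6 ✗
Row 5: (5,1)R 0/2 ✗ · (5,2)B 3/4 ✓ · (5,3)B 2/3 ✓ · (5,4)R 0/2 ✗
Unsatisfied: (1,1), (1,2), (1,3), (2,1), (4,1), (4,3), (5,1), (5,4) — 8 in total.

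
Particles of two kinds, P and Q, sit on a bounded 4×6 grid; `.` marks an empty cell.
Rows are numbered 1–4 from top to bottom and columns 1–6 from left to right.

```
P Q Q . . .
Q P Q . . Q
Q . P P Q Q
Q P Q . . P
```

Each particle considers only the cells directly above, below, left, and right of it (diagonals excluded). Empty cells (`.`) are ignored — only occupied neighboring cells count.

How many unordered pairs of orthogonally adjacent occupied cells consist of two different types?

Scan each occupied cell's neighbors to the right and below so each pair is counted once.
Row 1: P(1,1)–Q(1,2)≠ P(1,1)–Q(2,1)≠ Q(1,2)–Q(1,3)= Q(1,2)–P(2,2)≠ Q(1,3)–Q(2,3)=  → 3/5 unlike.
Row 2: Q(2,1)–P(2,2)≠ Q(2,1)–Q(3,1)= P(2,2)–Q(2,3)≠ Q(2,3)–P(3,3)≠ Q(2,6)–Q(3,6)=  → 3/5 unlike.
Row 3: Q(3,1)–Q(4,1)= P(3,3)–P(3,4)= P(3,3)–Q(4,3)≠ P(3,4)–Q(3,5)≠ Q(3,5)–Q(3,6)= Q(3,6)–P(4,6)≠  → 3/6 unlike.
Row 4: Q(4,1)–P(4,2)≠ P(4,2)–Q(4,3)≠  → 2/2 unlike.
Total adjacent occupied pairs: 18; unlike-type pairs: 11.

11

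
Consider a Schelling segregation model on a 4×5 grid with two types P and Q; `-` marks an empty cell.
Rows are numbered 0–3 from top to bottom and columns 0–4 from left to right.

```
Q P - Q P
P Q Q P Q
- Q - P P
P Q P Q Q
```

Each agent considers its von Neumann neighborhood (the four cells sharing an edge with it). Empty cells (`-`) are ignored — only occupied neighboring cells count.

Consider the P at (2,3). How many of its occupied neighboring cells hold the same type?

Occupied neighbors of (2,3): (1,3)=P, (3,3)=Q, (2,4)=P.
Same type (P): 2 of 3.

2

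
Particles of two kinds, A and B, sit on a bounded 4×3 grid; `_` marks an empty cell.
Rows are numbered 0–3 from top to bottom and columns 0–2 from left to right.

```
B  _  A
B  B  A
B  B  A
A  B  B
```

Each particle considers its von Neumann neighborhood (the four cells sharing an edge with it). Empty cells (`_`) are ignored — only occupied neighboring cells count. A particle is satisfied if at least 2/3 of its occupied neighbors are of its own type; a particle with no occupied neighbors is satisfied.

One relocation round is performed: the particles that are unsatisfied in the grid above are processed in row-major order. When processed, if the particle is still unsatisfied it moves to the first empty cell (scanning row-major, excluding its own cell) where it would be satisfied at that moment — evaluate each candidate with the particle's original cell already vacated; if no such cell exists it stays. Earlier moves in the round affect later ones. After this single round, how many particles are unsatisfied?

4

Initially unsatisfied (in order): (2,2), (3,0), (3,2).
  (2,2): no empty cell satisfies it; stays.
  (3,0): no empty cell satisfies it; stays.
  (3,2) → (0,1).
Resulting grid:
B B A
B B A
B B A
A B _
Unsatisfied now: (0,2), (2,2), (3,0), (3,1).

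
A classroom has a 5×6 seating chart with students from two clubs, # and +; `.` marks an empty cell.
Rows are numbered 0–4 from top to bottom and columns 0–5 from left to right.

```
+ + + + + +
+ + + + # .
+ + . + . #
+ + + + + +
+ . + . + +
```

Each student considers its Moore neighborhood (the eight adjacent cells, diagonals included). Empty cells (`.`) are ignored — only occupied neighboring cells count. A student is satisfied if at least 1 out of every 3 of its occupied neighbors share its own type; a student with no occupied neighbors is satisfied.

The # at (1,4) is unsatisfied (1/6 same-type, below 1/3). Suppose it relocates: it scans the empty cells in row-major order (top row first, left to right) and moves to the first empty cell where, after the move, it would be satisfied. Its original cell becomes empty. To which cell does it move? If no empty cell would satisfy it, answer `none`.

(1,5)

Vacating (1,4). Empty cells in order:
  (1,5): 1/3 same-type → satisfied — stop here.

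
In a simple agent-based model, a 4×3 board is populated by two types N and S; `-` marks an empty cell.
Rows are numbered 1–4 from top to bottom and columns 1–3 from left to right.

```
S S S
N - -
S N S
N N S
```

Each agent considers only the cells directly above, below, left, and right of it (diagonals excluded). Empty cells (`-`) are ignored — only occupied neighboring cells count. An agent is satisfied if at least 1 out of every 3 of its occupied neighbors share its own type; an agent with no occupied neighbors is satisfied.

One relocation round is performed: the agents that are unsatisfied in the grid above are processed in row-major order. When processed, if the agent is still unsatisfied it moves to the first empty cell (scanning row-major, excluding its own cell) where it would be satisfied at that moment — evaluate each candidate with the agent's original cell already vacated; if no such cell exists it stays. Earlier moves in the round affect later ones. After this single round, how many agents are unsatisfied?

0

Initially unsatisfied (in order): (2,1), (3,1).
  (2,1) → (2,2).
  (3,1) → (2,1).
Resulting grid:
S S S
S N -
- N S
N N S
All satisfied now.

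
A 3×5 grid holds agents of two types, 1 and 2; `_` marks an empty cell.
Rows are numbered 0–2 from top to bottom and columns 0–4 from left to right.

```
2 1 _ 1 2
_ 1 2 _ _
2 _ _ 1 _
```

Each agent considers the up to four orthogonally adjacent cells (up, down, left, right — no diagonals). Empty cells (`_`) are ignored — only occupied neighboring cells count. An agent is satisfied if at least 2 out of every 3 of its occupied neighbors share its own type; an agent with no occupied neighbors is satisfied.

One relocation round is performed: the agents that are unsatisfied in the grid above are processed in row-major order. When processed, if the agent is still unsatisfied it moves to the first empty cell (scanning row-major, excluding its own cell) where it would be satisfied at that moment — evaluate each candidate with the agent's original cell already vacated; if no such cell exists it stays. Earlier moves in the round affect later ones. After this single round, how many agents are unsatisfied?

Initially unsatisfied (in order): (0,0), (0,1), (0,3), (0,4), (1,1), (1,2).
  (0,0) → (1,4).
  (0,1): now satisfied by earlier moves; stays.
  (0,3) → (0,0).
  (0,4): now satisfied by earlier moves; stays.
  (1,1): no empty cell satisfies it; stays.
  (1,2) → (0,3).
Resulting grid:
1 1 _ 2 2
_ 1 _ _ 2
2 _ _ 1 _
All satisfied now.

0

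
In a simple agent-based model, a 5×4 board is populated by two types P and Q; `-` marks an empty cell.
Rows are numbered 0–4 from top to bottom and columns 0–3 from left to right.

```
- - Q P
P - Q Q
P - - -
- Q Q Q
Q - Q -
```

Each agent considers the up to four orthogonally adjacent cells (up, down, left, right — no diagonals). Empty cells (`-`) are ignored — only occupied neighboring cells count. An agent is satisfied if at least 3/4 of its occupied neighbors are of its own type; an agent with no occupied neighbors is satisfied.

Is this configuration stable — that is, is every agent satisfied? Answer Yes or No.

Row 0: (0,2)Q 1/2 not · (0,3)P 0/2 not
Row 1: (1,0)P 1/1 satisfied · (1,2)Q 2/2 satisfied · (1,3)Q 1/2 not
Row 2: (2,0)P 1/1 satisfied
Row 3: (3,1)Q 1/1 satisfied · (3,2)Q 3/3 satisfied · (3,3)Q 1/1 satisfied
Row 4: (4,0)Q 0/0 satisfied · (4,2)Q 1/1 satisfied
For instance (0,2) has only 1/2 same-type neighbors, below 3/4.

No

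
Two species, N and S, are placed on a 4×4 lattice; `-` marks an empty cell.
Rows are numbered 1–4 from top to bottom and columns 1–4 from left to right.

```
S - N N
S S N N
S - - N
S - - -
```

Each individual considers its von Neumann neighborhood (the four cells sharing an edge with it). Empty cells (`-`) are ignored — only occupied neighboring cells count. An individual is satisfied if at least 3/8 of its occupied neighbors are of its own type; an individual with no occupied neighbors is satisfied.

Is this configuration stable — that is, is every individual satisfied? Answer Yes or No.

(1,1)S 1/1 ok
(1,3)N 2/2 ok
(1,4)N 2/2 ok
(2,1)S 3/3 ok
(2,2)S 1/2 ok
(2,3)N 2/3 ok
(2,4)N 3/3 ok
(3,1)S 2/2 ok
(3,4)N 1/1 ok
(4,1)S 1/1 ok
All meet the threshold, so the configuration is stable.

Yes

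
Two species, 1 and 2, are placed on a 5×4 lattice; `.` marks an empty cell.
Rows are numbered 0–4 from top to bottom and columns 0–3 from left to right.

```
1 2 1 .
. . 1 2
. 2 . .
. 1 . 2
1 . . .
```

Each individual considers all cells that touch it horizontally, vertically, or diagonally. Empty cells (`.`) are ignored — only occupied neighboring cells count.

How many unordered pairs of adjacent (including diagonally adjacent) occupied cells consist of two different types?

7

Scan each occupied cell's neighbors to the right and below (and the two forward diagonals) so each pair is counted once.
From row 0: 4 unlike of 5 pairs (running 4/5).
From row 1: 2 unlike of 2 pairs (running 6/7).
From row 2: 1 unlike of 1 pairs (running 7/8).
From row 3: 0 unlike of 1 pairs (running 7/9).
Total adjacent occupied pairs: 9; unlike-type pairs: 7.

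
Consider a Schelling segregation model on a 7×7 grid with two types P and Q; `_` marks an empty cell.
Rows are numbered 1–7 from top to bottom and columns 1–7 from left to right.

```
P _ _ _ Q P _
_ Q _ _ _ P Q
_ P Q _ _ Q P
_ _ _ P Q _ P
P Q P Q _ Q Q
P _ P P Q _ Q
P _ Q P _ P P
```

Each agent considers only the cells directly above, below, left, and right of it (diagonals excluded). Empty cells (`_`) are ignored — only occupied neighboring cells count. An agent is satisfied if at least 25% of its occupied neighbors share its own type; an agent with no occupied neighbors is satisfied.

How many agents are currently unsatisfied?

12

Row 1: (1,1)P 0/0 satisfied · (1,5)Q 0/1 not · (1,6)P 1/2 satisfied
Row 2: (2,2)Q 0/1 not · (2,6)P 1/3 satisfied · (2,7)Q 0/2 not
Row 3: (3,2)P 0/2 not · (3,3)Q 0/1 not · (3,6)Q 0/2 not · (3,7)P 1/3 satisfied
Row 4: (4,4)P 0/2 not · (4,5)Q 0/1 not · (4,7)P 1/2 satisfied
Row 5: (5,1)P 1/2 satisfied · (5,2)Q 0/2 not · (5,3)P 1/3 satisfied · (5,4)Q 0/3 not · (5,6)Q 1/1 satisfied · (5,7)Q 2/3 satisfied
Row 6: (6,1)P 2/2 satisfied · (6,3)P 2/3 satisfied · (6,4)P 2/4 satisfied · (6,5)Q 0/1 not · (6,7)Q 1/2 satisfied
Row 7: (7,1)P 1/1 satisfied · (7,3)Q 0/2 not · (7,4)P 1/2 satisfied · (7,6)P 1/1 satisfied · (7,7)P 1/2 satisfied
Unsatisfied: (1,5), (2,2), (2,7), (3,2), (3,3), (3,6), (4,4), (4,5), (5,2), (5,4), (6,5), (7,3) — 12 in total.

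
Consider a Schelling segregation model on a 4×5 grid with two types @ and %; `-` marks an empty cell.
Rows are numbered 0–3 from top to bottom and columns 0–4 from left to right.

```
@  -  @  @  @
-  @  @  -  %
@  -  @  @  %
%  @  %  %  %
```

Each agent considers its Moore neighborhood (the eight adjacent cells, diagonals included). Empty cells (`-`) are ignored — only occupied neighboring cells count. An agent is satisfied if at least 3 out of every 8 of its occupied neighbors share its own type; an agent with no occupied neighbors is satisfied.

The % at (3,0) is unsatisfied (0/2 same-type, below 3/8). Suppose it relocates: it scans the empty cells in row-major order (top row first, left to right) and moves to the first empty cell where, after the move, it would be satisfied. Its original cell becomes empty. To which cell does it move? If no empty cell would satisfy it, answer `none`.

none

Vacating (3,0). Empty cells in order:
  (0,1): 0/4 same-type → still unsatisfied.
  (1,0): 0/3 same-type → still unsatisfied.
  (1,3): 2/8 same-type → still unsatisfied.
  (2,1): 1/6 same-type → still unsatisfied.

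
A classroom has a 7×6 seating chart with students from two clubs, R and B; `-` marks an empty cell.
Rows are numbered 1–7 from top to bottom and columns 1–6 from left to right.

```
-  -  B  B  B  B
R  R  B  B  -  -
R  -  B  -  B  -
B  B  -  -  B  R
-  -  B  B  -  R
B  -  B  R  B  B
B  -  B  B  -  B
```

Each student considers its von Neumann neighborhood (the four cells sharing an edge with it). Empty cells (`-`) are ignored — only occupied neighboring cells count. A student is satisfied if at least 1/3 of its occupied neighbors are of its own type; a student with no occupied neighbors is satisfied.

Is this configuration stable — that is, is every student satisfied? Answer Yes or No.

No

(1,3)B 2/2 ✓
(1,4)B 3/3 ✓
(1,5)B 2/2 ✓
(1,6)B 1/1 ✓
(2,1)R 2/2 ✓
(2,2)R 1/2 ✓
(2,3)B 3/4 ✓
(2,4)B 2/2 ✓
(3,1)R 1/2 ✓
(3,3)B 1/1 ✓
(3,5)B 1/1 ✓
(4,1)B 1/2 ✓
(4,2)B 1/1 ✓
(4,5)B 1/2 ✓
(4,6)R 1/2 ✓
(5,3)B 2/2 ✓
(5,4)B 1/2 ✓
(5,6)R 1/2 ✓
(6,1)B 1/1 ✓
(6,3)B 2/3 ✓
(6,4)R 0/4 ✗
(6,5)B 1/2 ✓
(6,6)B 2/3 ✓
(7,1)B 1/1 ✓
(7,3)B 2/2 ✓
(7,4)B 1/2 ✓
(7,6)B 1/1 ✓
For instance (6,4) has only 0/4 same-type neighbors, below 1/3.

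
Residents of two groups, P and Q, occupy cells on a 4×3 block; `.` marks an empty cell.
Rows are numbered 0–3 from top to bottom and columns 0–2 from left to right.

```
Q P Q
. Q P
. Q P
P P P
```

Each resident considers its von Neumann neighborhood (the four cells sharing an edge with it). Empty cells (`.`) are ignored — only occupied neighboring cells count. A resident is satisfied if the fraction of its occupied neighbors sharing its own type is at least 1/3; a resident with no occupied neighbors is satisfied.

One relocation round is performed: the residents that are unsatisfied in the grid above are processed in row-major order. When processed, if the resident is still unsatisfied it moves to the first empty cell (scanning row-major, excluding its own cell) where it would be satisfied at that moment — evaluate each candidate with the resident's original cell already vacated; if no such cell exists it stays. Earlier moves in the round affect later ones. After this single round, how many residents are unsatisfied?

1

Initially unsatisfied (in order): (0,0), (0,1), (0,2).
  (0,0) → (1,0).
  (0,1) → (2,0).
  (0,2) → (0,0).
Resulting grid:
Q . .
Q Q P
P Q P
P P P
Unsatisfied now: (2,1).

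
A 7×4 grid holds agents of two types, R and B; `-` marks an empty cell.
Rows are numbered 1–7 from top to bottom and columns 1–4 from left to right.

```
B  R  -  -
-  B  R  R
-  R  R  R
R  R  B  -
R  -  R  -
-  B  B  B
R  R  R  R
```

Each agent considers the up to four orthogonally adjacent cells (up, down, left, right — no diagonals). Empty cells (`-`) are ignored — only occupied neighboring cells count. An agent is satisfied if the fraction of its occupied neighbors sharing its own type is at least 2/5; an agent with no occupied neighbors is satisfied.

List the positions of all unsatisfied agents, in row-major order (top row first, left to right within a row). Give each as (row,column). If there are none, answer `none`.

(1,1), (1,2), (2,2), (4,3), (5,3)

Row 1: (1,1)B 0/1 ✗ · (1,2)R 0/2 ✗
Row 2: (2,2)B 0/3 ✗ · (2,3)R 2/3 ✓ · (2,4)R 2/2 ✓
Row 3: (3,2)R 2/3 ✓ · (3,3)R 3/4 ✓ · (3,4)R 2/2 ✓
Row 4: (4,1)R 2/2 ✓ · (4,2)R 2/3 ✓ · (4,3)B 0/3 ✗
Row 5: (5,1)R 1/1 ✓ · (5,3)R 0/2 ✗
Row 6: (6,2)B 1/2 ✓ · (6,3)B 2/4 ✓ · (6,4)B 1/2 ✓
Row 7: (7,1)R 1/1 ✓ · (7,2)R 2/3 ✓ · (7,3)R 2/3 ✓ · (7,4)R 1/2 ✓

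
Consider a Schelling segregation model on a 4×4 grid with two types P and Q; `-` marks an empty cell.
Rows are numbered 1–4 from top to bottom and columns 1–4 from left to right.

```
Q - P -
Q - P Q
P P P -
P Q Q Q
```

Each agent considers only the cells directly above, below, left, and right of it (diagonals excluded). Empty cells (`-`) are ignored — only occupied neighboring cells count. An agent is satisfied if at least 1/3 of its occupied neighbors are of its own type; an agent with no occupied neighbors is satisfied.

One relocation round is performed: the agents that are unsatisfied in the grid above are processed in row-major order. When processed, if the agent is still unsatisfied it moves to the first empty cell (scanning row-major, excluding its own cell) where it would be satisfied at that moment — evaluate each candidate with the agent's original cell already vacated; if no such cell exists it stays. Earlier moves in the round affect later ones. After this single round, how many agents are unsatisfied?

Initially unsatisfied (in order): (2,4).
  (2,4) → (1,2).
Resulting grid:
Q Q P -
Q - P -
P P P -
P Q Q Q
All satisfied now.

0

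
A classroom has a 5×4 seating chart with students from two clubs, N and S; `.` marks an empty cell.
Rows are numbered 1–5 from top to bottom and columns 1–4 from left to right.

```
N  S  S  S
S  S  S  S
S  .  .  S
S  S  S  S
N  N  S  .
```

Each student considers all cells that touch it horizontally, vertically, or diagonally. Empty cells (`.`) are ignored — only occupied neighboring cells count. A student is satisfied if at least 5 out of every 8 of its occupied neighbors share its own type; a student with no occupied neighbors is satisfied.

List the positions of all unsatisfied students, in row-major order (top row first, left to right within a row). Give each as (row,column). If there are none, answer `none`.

(1,1)N 0/3 not
(1,2)S 4/5 satisfied
(1,3)S 5/5 satisfied
(1,4)S 3/3 satisfied
(2,1)S 3/4 satisfied
(2,2)S 5/6 satisfied
(2,3)S 6/6 satisfied
(2,4)S 4/4 satisfied
(3,1)S 4/4 satisfied
(3,4)S 4/4 satisfied
(4,1)S 2/4 not
(4,2)S 4/6 satisfied
(4,3)S 4/5 satisfied
(4,4)S 3/3 satisfied
(5,1)N 1/3 not
(5,2)N 1/5 not
(5,3)S 3/4 satisfied

(1,1), (4,1), (5,1), (5,2)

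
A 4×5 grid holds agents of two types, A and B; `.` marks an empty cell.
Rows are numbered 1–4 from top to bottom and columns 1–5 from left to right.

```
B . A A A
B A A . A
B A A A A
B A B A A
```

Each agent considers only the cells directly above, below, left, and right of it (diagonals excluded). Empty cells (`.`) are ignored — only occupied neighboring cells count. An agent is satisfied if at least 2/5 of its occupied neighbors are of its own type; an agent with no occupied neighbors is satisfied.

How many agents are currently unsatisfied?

2

Row 1: (1,1)B 1/1 ok · (1,3)A 2/2 ok · (1,4)A 2/2 ok · (1,5)A 2/2 ok
Row 2: (2,1)B 2/3 ok · (2,2)A 2/3 ok · (2,3)A 3/3 ok · (2,5)A 2/2 ok
Row 3: (3,1)B 2/3 ok · (3,2)A 3/4 ok · (3,3)A 3/4 ok · (3,4)A 3/3 ok · (3,5)A 3/3 ok
Row 4: (4,1)B 1/2 ok · (4,2)A 1/3 unhappy · (4,3)B 0/3 unhappy · (4,4)A 2/3 ok · (4,5)A 2/2 ok
Unsatisfied: (4,2), (4,3) — 2 in total.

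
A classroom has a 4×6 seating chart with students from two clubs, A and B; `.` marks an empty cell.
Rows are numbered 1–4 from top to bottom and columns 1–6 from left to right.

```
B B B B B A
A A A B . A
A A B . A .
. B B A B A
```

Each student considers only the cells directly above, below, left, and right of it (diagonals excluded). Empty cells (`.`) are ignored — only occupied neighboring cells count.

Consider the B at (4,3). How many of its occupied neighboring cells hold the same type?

2

Occupied neighbors of (4,3): (3,3)=B, (4,2)=B, (4,4)=A.
Same type (B): 2 of 3.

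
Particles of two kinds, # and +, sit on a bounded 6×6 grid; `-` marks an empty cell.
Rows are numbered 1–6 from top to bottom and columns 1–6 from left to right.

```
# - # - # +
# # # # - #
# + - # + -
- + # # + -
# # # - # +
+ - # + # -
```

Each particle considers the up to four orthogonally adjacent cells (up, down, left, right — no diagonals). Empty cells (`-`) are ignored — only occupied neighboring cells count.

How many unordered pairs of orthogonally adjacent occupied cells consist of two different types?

13

Scan each occupied cell's neighbors to the right and below so each pair is counted once.
From row 1: 2 unlike of 4 pairs (running 2/4).
From row 2: 1 unlike of 6 pairs (running 3/10).
From row 3: 2 unlike of 5 pairs (running 5/15).
From row 4: 4 unlike of 6 pairs (running 9/21).
From row 5: 2 unlike of 6 pairs (running 11/27).
From row 6: 2 unlike of 2 pairs (running 13/29).
Total adjacent occupied pairs: 29; unlike-type pairs: 13.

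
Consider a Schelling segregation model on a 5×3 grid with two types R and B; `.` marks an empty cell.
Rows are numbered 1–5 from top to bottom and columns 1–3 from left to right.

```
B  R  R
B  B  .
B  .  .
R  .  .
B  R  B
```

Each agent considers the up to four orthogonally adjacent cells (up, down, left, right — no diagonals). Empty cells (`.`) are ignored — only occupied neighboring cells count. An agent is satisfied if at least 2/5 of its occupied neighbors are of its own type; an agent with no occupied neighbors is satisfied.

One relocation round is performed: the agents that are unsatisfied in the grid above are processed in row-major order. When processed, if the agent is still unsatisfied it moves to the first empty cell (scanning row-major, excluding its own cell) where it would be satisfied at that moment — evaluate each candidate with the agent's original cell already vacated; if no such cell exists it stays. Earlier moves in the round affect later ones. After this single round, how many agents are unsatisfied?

0

Initially unsatisfied (in order): (1,2), (4,1), (5,1), (5,2), (5,3).
  (1,2) → (2,3).
  (4,1) → (3,3).
  (5,1) → (1,2).
  (5,2) → (4,2).
  (5,3): now satisfied by earlier moves; stays.
Resulting grid:
B B R
B B R
B . R
. R .
. . B
All satisfied now.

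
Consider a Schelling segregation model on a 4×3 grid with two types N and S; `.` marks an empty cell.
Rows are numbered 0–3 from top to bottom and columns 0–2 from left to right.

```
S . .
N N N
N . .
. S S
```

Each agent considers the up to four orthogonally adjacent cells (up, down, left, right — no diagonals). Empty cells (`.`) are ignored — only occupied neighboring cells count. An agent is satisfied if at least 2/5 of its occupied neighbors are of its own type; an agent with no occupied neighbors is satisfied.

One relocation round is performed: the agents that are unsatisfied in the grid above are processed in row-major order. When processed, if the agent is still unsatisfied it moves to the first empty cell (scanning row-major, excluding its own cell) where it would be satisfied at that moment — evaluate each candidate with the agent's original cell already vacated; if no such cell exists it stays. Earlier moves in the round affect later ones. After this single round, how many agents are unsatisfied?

Initially unsatisfied (in order): (0,0).
  (0,0) → (2,2).
Resulting grid:
. . .
N N N
N . S
. S S
All satisfied now.

0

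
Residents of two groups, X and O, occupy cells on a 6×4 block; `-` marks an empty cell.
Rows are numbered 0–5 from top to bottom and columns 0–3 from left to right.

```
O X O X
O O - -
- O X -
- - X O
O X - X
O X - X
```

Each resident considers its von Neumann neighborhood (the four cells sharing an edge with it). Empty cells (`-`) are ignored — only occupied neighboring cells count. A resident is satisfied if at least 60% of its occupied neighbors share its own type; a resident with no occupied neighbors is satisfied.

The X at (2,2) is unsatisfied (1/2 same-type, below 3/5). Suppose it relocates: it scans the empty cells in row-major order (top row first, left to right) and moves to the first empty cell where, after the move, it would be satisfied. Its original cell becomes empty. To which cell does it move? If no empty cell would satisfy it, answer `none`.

(1,3)

Vacating (2,2). Empty cells in order:
  (1,2): 0/2 same-type → still unsatisfied.
  (1,3): 1/1 same-type → satisfied — stop here.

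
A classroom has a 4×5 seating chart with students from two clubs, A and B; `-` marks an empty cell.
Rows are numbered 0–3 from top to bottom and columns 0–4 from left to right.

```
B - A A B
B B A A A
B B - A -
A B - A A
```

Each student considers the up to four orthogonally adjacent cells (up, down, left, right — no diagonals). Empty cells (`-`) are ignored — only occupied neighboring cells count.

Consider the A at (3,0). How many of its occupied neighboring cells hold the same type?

0

Occupied neighbors of (3,0): (2,0)=B, (3,1)=B.
Same type (A): 0 of 2.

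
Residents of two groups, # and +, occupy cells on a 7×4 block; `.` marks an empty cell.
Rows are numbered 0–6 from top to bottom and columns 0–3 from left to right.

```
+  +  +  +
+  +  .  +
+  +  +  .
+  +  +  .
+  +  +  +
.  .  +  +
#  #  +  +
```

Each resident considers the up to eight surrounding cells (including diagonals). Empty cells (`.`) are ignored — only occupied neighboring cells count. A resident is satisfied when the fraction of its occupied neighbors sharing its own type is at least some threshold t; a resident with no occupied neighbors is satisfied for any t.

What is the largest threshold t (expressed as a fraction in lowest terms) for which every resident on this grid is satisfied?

Row 0: (0,0)+ 3/3 · (0,1)+ 4/4 · (0,2)+ 4/4 · (0,3)+ 2/2
Row 1: (1,0)+ 5/5 · (1,1)+ 7/7 · (1,3)+ 3/3
Row 2: (2,0)+ 5/5 · (2,1)+ 7/7 · (2,2)+ 5/5
Row 3: (3,0)+ 5/5 · (3,1)+ 8/8 · (3,2)+ 6/6
Row 4: (4,0)+ 3/3 · (4,1)+ 6/6 · (4,2)+ 6/6 · (4,3)+ 4/4
Row 5: (5,2)+ 6/7 · (5,3)+ 5/5
Row 6: (6,0)# 1/1 · (6,1)# 1/3 · (6,2)+ 3/4 · (6,3)+ 3/3
The smallest same-type fraction is 1/3 at (6,1), which reduces to 1/3. Any threshold above that leaves this resident unsatisfied.

1/3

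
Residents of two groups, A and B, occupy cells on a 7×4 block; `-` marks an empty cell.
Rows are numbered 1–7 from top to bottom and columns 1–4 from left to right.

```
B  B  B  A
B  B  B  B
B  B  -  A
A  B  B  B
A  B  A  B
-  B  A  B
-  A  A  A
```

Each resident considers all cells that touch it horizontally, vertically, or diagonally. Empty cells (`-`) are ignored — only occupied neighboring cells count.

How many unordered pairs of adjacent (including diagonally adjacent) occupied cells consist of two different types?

29

Scan each occupied cell's neighbors to the right and below (and the two forward diagonals) so each pair is counted once.
From row 1: 3 unlike of 13 pairs (running 3/13).
From row 2: 2 unlike of 10 pairs (running 5/23).
From row 3: 4 unlike of 8 pairs (running 9/31).
From row 4: 6 unlike of 13 pairs (running 15/44).
From row 5: 8 unlike of 11 pairs (running 23/55).
From row 6: 6 unlike of 9 pairs (running 29/64).
From row 7: 0 unlike of 2 pairs (running 29/66).
Total adjacent occupied pairs: 66; unlike-type pairs: 29.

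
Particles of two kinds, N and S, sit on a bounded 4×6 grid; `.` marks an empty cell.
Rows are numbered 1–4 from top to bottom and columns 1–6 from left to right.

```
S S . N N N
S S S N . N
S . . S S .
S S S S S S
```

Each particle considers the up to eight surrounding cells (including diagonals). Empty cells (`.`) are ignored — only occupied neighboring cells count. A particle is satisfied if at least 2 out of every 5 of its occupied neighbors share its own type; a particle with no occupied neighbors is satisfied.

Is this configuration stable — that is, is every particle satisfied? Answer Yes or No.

Yes

Row 1: (1,1)S 3/3 satisfied · (1,2)S 4/4 satisfied · (1,4)N 2/3 satisfied · (1,5)N 4/4 satisfied · (1,6)N 2/2 satisfied
Row 2: (2,1)S 4/4 satisfied · (2,2)S 5/5 satisfied · (2,3)S 3/5 satisfied · (2,4)N 2/5 satisfied · (2,6)N 2/3 satisfied
Row 3: (3,1)S 4/4 satisfied · (3,4)S 5/6 satisfied · (3,5)S 4/6 satisfied
Row 4: (4,1)S 2/2 satisfied · (4,2)S 3/3 satisfied · (4,3)S 3/3 satisfied · (4,4)S 4/4 satisfied · (4,5)S 4/4 satisfied · (4,6)S 2/2 satisfied
All meet the threshold, so the configuration is stable.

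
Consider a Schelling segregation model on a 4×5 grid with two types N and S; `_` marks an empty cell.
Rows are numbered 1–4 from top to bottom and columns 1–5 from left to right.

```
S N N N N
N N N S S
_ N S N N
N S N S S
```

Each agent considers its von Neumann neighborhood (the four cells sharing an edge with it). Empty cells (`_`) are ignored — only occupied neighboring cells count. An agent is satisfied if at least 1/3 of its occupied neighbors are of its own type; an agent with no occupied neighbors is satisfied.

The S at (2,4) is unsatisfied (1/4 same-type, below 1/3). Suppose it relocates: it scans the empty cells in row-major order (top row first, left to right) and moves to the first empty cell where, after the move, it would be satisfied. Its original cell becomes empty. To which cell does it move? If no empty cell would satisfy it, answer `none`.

none

Vacating (2,4). Empty cells in order:
  (3,1): 0/3 same-type → still unsatisfied.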